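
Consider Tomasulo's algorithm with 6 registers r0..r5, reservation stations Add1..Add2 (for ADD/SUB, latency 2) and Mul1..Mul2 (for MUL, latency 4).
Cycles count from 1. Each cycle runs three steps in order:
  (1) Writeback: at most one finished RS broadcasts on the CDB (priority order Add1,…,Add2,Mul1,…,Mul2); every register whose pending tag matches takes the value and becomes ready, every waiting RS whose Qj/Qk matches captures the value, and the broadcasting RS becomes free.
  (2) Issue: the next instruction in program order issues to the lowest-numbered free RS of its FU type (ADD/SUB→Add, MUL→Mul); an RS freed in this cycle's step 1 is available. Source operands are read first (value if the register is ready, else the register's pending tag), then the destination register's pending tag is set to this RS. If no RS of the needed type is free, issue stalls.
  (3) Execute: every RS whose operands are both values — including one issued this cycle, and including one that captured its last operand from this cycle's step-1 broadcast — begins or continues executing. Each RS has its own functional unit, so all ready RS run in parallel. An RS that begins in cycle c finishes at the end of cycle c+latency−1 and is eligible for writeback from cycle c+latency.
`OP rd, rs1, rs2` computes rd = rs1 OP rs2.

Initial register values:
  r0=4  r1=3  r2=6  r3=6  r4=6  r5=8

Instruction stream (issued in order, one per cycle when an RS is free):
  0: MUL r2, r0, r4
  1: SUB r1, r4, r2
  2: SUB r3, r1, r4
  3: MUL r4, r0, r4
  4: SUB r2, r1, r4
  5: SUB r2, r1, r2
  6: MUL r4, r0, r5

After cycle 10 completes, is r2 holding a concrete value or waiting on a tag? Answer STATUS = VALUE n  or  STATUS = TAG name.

  c1: issue MUL r2<-Mul1  regs: r0:4,r1:3,r2:Mul1,r3:6,r4:6,r5:8
  c2: issue SUB r1<-Add1  regs: r0:4,r1:Add1,r2:Mul1,r3:6,r4:6,r5:8
  c3: issue SUB r3<-Add2  regs: r0:4,r1:Add1,r2:Mul1,r3:Add2,r4:6,r5:8
  c4: issue MUL r4<-Mul2  regs: r0:4,r1:Add1,r2:Mul1,r3:Add2,r4:Mul2,r5:8
  c5: CDB Mul1=24; stall  regs: r0:4,r1:Add1,r2:24,r3:Add2,r4:Mul2,r5:8
  c6: stall  regs: r0:4,r1:Add1,r2:24,r3:Add2,r4:Mul2,r5:8
  c7: CDB Add1=-18; issue SUB r2<-Add1  regs: r0:4,r1:-18,r2:Add1,r3:Add2,r4:Mul2,r5:8
  c8: CDB Mul2=24; stall  regs: r0:4,r1:-18,r2:Add1,r3:Add2,r4:24,r5:8
  c9: CDB Add2=-24; issue SUB r2<-Add2  regs: r0:4,r1:-18,r2:Add2,r3:-24,r4:24,r5:8
  c10: CDB Add1=-42; issue MUL r4<-Mul1  regs: r0:4,r1:-18,r2:Add2,r3:-24,r4:Mul1,r5:8

STATUS = TAG Add2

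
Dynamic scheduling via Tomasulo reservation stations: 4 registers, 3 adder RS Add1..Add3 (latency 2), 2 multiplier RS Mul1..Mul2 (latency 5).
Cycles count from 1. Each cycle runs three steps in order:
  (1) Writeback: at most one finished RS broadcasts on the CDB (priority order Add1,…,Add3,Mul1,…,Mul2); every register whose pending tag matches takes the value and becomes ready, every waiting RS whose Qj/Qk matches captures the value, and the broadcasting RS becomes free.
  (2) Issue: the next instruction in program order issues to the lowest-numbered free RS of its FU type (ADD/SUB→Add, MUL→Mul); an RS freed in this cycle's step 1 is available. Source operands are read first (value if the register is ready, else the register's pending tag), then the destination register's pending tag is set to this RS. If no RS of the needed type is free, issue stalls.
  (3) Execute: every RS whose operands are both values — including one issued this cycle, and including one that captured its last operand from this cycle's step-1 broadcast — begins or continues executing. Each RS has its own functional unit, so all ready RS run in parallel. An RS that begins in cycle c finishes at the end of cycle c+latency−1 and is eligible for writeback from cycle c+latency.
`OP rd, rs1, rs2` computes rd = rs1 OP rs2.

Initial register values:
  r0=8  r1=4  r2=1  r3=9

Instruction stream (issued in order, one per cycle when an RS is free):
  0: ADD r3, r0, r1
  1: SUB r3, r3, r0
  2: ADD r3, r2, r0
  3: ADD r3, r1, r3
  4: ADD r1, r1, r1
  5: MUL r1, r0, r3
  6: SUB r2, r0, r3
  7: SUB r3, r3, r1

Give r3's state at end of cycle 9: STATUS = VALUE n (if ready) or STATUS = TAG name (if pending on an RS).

STATUS = TAG Add2

  c1: issue ADD r3<-Add1  regs: r0:8,r1:4,r2:1,r3:Add1
  c2: issue SUB r3<-Add2  regs: r0:8,r1:4,r2:1,r3:Add2
  c3: CDB Add1=12; issue ADD r3<-Add1  regs: r0:8,r1:4,r2:1,r3:Add1
  c4: issue ADD r3<-Add3  regs: r0:8,r1:4,r2:1,r3:Add3
  c5: CDB Add1=9; issue ADD r1<-Add1  regs: r0:8,r1:Add1,r2:1,r3:Add3
  c6: CDB Add2=4; issue MUL r1<-Mul1  regs: r0:8,r1:Mul1,r2:1,r3:Add3
  c7: CDB Add1=8; issue SUB r2<-Add1  regs: r0:8,r1:Mul1,r2:Add1,r3:Add3
  c8: CDB Add3=13; issue SUB r3<-Add2  regs: r0:8,r1:Mul1,r2:Add1,r3:Add2
  c9: -  regs: r0:8,r1:Mul1,r2:Add1,r3:Add2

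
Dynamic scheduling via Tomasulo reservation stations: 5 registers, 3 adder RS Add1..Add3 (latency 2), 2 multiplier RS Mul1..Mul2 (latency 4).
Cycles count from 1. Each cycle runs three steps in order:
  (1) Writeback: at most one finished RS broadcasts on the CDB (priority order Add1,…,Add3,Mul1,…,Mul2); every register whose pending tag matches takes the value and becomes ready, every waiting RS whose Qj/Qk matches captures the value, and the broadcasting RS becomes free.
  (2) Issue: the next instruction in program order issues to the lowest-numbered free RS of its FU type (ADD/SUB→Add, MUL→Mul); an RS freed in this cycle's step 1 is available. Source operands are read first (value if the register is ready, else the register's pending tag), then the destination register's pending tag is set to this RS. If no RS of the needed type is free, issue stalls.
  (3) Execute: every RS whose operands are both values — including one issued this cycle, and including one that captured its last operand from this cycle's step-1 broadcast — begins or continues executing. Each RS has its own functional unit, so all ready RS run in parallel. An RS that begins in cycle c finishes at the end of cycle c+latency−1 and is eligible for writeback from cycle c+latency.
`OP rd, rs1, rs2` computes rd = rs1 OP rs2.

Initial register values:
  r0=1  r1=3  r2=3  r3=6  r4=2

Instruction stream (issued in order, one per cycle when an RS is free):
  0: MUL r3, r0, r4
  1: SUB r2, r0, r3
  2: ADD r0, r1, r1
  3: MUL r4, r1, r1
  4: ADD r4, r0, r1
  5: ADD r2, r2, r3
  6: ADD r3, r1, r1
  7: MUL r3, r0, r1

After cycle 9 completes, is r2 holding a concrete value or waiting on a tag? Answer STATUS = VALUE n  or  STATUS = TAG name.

  c1: issue MUL r3<-Mul1  regs: r0:1,r1:3,r2:3,r3:Mul1,r4:2
  c2: issue SUB r2<-Add1  regs: r0:1,r1:3,r2:Add1,r3:Mul1,r4:2
  c3: issue ADD r0<-Add2  regs: r0:Add2,r1:3,r2:Add1,r3:Mul1,r4:2
  c4: issue MUL r4<-Mul2  regs: r0:Add2,r1:3,r2:Add1,r3:Mul1,r4:Mul2
  c5: CDB Add2=6; issue ADD r4<-Add2  regs: r0:6,r1:3,r2:Add1,r3:Mul1,r4:Add2
  c6: CDB Mul1=2; issue ADD r2<-Add3  regs: r0:6,r1:3,r2:Add3,r3:2,r4:Add2
  c7: CDB Add2=9; issue ADD r3<-Add2  regs: r0:6,r1:3,r2:Add3,r3:Add2,r4:9
  c8: CDB Add1=-1; issue MUL r3<-Mul1  regs: r0:6,r1:3,r2:Add3,r3:Mul1,r4:9
  c9: CDB Add2=6  regs: r0:6,r1:3,r2:Add3,r3:Mul1,r4:9

STATUS = TAG Add3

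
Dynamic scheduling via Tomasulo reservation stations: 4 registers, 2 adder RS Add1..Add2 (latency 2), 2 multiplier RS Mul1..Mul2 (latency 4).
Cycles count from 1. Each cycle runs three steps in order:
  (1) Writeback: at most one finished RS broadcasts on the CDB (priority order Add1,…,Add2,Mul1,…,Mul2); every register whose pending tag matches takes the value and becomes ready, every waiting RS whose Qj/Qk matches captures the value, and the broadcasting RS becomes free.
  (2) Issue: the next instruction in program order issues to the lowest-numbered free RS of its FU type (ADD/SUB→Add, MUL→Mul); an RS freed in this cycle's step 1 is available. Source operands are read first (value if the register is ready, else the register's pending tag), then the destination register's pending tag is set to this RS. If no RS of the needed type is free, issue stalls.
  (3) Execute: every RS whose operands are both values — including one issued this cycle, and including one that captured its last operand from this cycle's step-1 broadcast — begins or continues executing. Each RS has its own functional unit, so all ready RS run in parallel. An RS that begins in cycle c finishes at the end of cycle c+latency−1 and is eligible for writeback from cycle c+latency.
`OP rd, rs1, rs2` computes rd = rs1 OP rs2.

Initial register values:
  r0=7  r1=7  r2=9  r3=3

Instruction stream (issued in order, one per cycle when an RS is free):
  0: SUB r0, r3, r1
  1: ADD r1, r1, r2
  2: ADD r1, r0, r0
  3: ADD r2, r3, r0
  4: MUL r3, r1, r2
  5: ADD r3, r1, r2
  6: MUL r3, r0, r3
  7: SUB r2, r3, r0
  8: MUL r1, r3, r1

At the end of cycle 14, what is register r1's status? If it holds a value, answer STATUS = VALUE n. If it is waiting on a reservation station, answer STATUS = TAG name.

  c1: issue SUB r0<-Add1  regs: r0:Add1,r1:7,r2:9,r3:3
  c2: issue ADD r1<-Add2  regs: r0:Add1,r1:Add2,r2:9,r3:3
  c3: CDB Add1=-4; issue ADD r1<-Add1  regs: r0:-4,r1:Add1,r2:9,r3:3
  c4: CDB Add2=16; issue ADD r2<-Add2  regs: r0:-4,r1:Add1,r2:Add2,r3:3
  c5: CDB Add1=-8; issue MUL r3<-Mul1  regs: r0:-4,r1:-8,r2:Add2,r3:Mul1
  c6: CDB Add2=-1; issue ADD r3<-Add1  regs: r0:-4,r1:-8,r2:-1,r3:Add1
  c7: issue MUL r3<-Mul2  regs: r0:-4,r1:-8,r2:-1,r3:Mul2
  c8: CDB Add1=-9; issue SUB r2<-Add1  regs: r0:-4,r1:-8,r2:Add1,r3:Mul2
  c9: stall  regs: r0:-4,r1:-8,r2:Add1,r3:Mul2
  c10: CDB Mul1=8; issue MUL r1<-Mul1  regs: r0:-4,r1:Mul1,r2:Add1,r3:Mul2
  c11: -  regs: r0:-4,r1:Mul1,r2:Add1,r3:Mul2
  c12: CDB Mul2=36  regs: r0:-4,r1:Mul1,r2:Add1,r3:36
  c13: -  regs: r0:-4,r1:Mul1,r2:Add1,r3:36
  c14: CDB Add1=40  regs: r0:-4,r1:Mul1,r2:40,r3:36

STATUS = TAG Mul1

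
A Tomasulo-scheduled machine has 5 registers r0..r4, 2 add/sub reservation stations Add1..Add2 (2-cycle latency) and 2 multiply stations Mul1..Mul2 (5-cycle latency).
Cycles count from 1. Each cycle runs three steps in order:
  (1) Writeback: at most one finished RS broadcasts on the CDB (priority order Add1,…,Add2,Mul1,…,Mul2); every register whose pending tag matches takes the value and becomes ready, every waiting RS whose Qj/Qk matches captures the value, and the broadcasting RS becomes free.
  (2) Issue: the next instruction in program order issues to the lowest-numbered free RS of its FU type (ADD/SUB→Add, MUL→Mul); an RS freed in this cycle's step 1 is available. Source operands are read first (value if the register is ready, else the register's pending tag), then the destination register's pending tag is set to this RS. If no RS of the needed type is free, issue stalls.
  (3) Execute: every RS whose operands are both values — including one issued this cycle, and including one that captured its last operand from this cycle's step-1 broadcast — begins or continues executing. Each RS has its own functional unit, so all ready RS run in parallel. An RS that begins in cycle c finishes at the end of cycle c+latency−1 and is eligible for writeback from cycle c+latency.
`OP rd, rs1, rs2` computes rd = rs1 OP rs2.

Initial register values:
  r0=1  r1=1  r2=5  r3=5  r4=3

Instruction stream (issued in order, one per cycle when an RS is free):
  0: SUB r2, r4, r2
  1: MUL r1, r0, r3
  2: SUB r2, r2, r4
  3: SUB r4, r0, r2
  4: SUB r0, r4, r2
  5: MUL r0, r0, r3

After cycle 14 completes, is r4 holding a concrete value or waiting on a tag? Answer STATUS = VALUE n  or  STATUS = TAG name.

STATUS = VALUE 6

c1: issue SUB r2<-Add1 | r0:1,r1:1,r2:Add1,r3:5,r4:3
c2: issue MUL r1<-Mul1 | r0:1,r1:Mul1,r2:Add1,r3:5,r4:3
c3: CDB Add1=-2; issue SUB r2<-Add1 | r0:1,r1:Mul1,r2:Add1,r3:5,r4:3
c4: issue SUB r4<-Add2 | r0:1,r1:Mul1,r2:Add1,r3:5,r4:Add2
c5: CDB Add1=-5; issue SUB r0<-Add1 | r0:Add1,r1:Mul1,r2:-5,r3:5,r4:Add2
c6: issue MUL r0<-Mul2 | r0:Mul2,r1:Mul1,r2:-5,r3:5,r4:Add2
c7: CDB Add2=6 | r0:Mul2,r1:Mul1,r2:-5,r3:5,r4:6
c8: CDB Mul1=5 | r0:Mul2,r1:5,r2:-5,r3:5,r4:6
c9: CDB Add1=11 | r0:Mul2,r1:5,r2:-5,r3:5,r4:6
c10: - | r0:Mul2,r1:5,r2:-5,r3:5,r4:6
c11: - | r0:Mul2,r1:5,r2:-5,r3:5,r4:6
c12: - | r0:Mul2,r1:5,r2:-5,r3:5,r4:6
c13: - | r0:Mul2,r1:5,r2:-5,r3:5,r4:6
c14: CDB Mul2=55 | r0:55,r1:5,r2:-5,r3:5,r4:6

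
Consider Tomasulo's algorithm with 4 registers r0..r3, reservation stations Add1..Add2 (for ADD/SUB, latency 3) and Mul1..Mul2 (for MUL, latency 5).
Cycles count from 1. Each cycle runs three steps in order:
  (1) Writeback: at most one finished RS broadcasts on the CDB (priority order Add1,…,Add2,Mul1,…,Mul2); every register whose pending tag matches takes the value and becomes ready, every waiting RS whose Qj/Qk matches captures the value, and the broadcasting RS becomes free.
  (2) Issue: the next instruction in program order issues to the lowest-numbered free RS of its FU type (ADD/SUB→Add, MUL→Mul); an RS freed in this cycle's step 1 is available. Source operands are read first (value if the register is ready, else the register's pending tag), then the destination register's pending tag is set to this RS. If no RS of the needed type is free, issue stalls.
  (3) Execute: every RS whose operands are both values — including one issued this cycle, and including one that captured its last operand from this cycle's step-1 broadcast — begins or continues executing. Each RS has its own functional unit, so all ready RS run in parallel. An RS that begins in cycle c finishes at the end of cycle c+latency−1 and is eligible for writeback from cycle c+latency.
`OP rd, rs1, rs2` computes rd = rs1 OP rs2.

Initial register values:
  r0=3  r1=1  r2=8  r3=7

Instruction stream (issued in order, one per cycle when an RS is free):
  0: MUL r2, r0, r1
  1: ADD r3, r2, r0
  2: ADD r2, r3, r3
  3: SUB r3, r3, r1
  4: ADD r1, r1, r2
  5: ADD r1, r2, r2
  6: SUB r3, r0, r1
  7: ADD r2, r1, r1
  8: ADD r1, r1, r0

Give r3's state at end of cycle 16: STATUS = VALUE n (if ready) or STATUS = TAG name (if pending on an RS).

c1: issue MUL r2<-Mul1 | r0:3,r1:1,r2:Mul1,r3:7
c2: issue ADD r3<-Add1 | r0:3,r1:1,r2:Mul1,r3:Add1
c3: issue ADD r2<-Add2 | r0:3,r1:1,r2:Add2,r3:Add1
c4: stall | r0:3,r1:1,r2:Add2,r3:Add1
c5: stall | r0:3,r1:1,r2:Add2,r3:Add1
c6: CDB Mul1=3; stall | r0:3,r1:1,r2:Add2,r3:Add1
c7: stall | r0:3,r1:1,r2:Add2,r3:Add1
c8: stall | r0:3,r1:1,r2:Add2,r3:Add1
c9: CDB Add1=6; issue SUB r3<-Add1 | r0:3,r1:1,r2:Add2,r3:Add1
c10: stall | r0:3,r1:1,r2:Add2,r3:Add1
c11: stall | r0:3,r1:1,r2:Add2,r3:Add1
c12: CDB Add1=5; issue ADD r1<-Add1 | r0:3,r1:Add1,r2:Add2,r3:5
c13: CDB Add2=12; issue ADD r1<-Add2 | r0:3,r1:Add2,r2:12,r3:5
c14: stall | r0:3,r1:Add2,r2:12,r3:5
c15: stall | r0:3,r1:Add2,r2:12,r3:5
c16: CDB Add1=13; issue SUB r3<-Add1 | r0:3,r1:Add2,r2:12,r3:Add1

STATUS = TAG Add1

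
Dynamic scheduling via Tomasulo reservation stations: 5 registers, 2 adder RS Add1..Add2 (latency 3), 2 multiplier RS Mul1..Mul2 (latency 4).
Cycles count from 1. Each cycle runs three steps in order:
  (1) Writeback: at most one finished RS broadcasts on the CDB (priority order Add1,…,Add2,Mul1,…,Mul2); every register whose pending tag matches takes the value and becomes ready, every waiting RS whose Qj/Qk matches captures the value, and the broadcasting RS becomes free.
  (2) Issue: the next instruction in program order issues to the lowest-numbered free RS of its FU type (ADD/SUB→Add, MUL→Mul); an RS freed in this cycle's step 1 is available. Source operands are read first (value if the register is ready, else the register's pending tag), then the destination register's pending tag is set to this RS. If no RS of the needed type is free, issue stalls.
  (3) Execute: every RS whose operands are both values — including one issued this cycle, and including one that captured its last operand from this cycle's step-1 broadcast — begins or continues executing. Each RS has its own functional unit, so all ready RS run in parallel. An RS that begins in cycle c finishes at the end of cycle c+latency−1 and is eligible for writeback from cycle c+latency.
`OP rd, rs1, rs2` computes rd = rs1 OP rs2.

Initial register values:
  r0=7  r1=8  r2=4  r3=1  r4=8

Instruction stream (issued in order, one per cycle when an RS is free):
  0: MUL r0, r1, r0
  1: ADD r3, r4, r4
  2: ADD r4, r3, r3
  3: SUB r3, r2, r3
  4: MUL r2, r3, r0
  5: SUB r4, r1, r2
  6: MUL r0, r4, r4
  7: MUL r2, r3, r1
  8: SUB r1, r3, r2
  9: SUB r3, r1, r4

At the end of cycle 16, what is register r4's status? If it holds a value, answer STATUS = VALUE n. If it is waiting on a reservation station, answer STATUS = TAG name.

STATUS = VALUE 680

  c1: issue MUL r0<-Mul1  regs: r0:Mul1,r1:8,r2:4,r3:1,r4:8
  c2: issue ADD r3<-Add1  regs: r0:Mul1,r1:8,r2:4,r3:Add1,r4:8
  c3: issue ADD r4<-Add2  regs: r0:Mul1,r1:8,r2:4,r3:Add1,r4:Add2
  c4: stall  regs: r0:Mul1,r1:8,r2:4,r3:Add1,r4:Add2
  c5: CDB Add1=16; issue SUB r3<-Add1  regs: r0:Mul1,r1:8,r2:4,r3:Add1,r4:Add2
  c6: CDB Mul1=56; issue MUL r2<-Mul1  regs: r0:56,r1:8,r2:Mul1,r3:Add1,r4:Add2
  c7: stall  regs: r0:56,r1:8,r2:Mul1,r3:Add1,r4:Add2
  c8: CDB Add1=-12; issue SUB r4<-Add1  regs: r0:56,r1:8,r2:Mul1,r3:-12,r4:Add1
  c9: CDB Add2=32; issue MUL r0<-Mul2  regs: r0:Mul2,r1:8,r2:Mul1,r3:-12,r4:Add1
  c10: stall  regs: r0:Mul2,r1:8,r2:Mul1,r3:-12,r4:Add1
  c11: stall  regs: r0:Mul2,r1:8,r2:Mul1,r3:-12,r4:Add1
  c12: CDB Mul1=-672; issue MUL r2<-Mul1  regs: r0:Mul2,r1:8,r2:Mul1,r3:-12,r4:Add1
  c13: issue SUB r1<-Add2  regs: r0:Mul2,r1:Add2,r2:Mul1,r3:-12,r4:Add1
  c14: stall  regs: r0:Mul2,r1:Add2,r2:Mul1,r3:-12,r4:Add1
  c15: CDB Add1=680; issue SUB r3<-Add1  regs: r0:Mul2,r1:Add2,r2:Mul1,r3:Add1,r4:680
  c16: CDB Mul1=-96  regs: r0:Mul2,r1:Add2,r2:-96,r3:Add1,r4:680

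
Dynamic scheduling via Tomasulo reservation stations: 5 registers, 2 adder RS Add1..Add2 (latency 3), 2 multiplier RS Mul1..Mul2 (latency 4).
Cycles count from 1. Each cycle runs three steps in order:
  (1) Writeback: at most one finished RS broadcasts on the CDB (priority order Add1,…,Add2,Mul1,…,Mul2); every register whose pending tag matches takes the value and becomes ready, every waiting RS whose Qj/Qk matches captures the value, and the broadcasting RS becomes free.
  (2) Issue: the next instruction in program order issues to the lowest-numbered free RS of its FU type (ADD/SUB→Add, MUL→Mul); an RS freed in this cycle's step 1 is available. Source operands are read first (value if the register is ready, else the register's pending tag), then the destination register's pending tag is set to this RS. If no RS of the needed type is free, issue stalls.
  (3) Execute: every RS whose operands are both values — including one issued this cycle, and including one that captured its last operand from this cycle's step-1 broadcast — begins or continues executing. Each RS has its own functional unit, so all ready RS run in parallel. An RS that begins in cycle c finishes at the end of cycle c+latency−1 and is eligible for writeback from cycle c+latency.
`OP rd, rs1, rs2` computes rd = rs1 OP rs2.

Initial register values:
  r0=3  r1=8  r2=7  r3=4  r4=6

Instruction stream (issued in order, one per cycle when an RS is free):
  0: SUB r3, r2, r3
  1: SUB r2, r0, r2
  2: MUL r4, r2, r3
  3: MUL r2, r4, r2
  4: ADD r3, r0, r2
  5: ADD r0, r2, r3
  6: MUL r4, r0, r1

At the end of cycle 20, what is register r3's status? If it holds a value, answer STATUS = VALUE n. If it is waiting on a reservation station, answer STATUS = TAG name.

  c1: issue SUB r3<-Add1  regs: r0:3,r1:8,r2:7,r3:Add1,r4:6
  c2: issue SUB r2<-Add2  regs: r0:3,r1:8,r2:Add2,r3:Add1,r4:6
  c3: issue MUL r4<-Mul1  regs: r0:3,r1:8,r2:Add2,r3:Add1,r4:Mul1
  c4: CDB Add1=3; issue MUL r2<-Mul2  regs: r0:3,r1:8,r2:Mul2,r3:3,r4:Mul1
  c5: CDB Add2=-4; issue ADD r3<-Add1  regs: r0:3,r1:8,r2:Mul2,r3:Add1,r4:Mul1
  c6: issue ADD r0<-Add2  regs: r0:Add2,r1:8,r2:Mul2,r3:Add1,r4:Mul1
  c7: stall  regs: r0:Add2,r1:8,r2:Mul2,r3:Add1,r4:Mul1
  c8: stall  regs: r0:Add2,r1:8,r2:Mul2,r3:Add1,r4:Mul1
  c9: CDB Mul1=-12; issue MUL r4<-Mul1  regs: r0:Add2,r1:8,r2:Mul2,r3:Add1,r4:Mul1
  c10: -  regs: r0:Add2,r1:8,r2:Mul2,r3:Add1,r4:Mul1
  c11: -  regs: r0:Add2,r1:8,r2:Mul2,r3:Add1,r4:Mul1
  c12: -  regs: r0:Add2,r1:8,r2:Mul2,r3:Add1,r4:Mul1
  c13: CDB Mul2=48  regs: r0:Add2,r1:8,r2:48,r3:Add1,r4:Mul1
  c14: -  regs: r0:Add2,r1:8,r2:48,r3:Add1,r4:Mul1
  c15: -  regs: r0:Add2,r1:8,r2:48,r3:Add1,r4:Mul1
  c16: CDB Add1=51  regs: r0:Add2,r1:8,r2:48,r3:51,r4:Mul1
  c17: -  regs: r0:Add2,r1:8,r2:48,r3:51,r4:Mul1
  c18: -  regs: r0:Add2,r1:8,r2:48,r3:51,r4:Mul1
  c19: CDB Add2=99  regs: r0:99,r1:8,r2:48,r3:51,r4:Mul1
  c20: -  regs: r0:99,r1:8,r2:48,r3:51,r4:Mul1

STATUS = VALUE 51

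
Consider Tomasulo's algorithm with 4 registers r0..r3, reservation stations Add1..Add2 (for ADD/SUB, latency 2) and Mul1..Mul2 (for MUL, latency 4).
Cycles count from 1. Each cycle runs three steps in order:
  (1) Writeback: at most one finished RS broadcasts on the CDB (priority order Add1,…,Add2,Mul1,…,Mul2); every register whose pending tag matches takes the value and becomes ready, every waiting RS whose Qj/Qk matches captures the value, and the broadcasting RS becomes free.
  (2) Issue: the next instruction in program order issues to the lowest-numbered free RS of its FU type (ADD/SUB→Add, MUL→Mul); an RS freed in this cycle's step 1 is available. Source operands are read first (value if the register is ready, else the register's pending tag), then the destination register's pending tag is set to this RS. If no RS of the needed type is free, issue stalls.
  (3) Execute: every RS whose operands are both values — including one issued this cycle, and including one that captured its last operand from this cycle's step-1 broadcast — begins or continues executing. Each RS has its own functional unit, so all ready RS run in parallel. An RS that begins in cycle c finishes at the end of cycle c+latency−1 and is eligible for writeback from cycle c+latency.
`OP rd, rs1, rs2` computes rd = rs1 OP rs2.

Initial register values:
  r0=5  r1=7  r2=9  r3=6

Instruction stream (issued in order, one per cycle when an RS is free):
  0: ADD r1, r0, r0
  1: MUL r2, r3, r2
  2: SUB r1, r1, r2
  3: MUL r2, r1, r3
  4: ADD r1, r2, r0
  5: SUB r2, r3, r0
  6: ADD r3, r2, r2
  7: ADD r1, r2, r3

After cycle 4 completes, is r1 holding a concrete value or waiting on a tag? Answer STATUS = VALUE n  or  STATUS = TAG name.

  c1: issue ADD r1<-Add1  regs: r0:5,r1:Add1,r2:9,r3:6
  c2: issue MUL r2<-Mul1  regs: r0:5,r1:Add1,r2:Mul1,r3:6
  c3: CDB Add1=10; issue SUB r1<-Add1  regs: r0:5,r1:Add1,r2:Mul1,r3:6
  c4: issue MUL r2<-Mul2  regs: r0:5,r1:Add1,r2:Mul2,r3:6

STATUS = TAG Add1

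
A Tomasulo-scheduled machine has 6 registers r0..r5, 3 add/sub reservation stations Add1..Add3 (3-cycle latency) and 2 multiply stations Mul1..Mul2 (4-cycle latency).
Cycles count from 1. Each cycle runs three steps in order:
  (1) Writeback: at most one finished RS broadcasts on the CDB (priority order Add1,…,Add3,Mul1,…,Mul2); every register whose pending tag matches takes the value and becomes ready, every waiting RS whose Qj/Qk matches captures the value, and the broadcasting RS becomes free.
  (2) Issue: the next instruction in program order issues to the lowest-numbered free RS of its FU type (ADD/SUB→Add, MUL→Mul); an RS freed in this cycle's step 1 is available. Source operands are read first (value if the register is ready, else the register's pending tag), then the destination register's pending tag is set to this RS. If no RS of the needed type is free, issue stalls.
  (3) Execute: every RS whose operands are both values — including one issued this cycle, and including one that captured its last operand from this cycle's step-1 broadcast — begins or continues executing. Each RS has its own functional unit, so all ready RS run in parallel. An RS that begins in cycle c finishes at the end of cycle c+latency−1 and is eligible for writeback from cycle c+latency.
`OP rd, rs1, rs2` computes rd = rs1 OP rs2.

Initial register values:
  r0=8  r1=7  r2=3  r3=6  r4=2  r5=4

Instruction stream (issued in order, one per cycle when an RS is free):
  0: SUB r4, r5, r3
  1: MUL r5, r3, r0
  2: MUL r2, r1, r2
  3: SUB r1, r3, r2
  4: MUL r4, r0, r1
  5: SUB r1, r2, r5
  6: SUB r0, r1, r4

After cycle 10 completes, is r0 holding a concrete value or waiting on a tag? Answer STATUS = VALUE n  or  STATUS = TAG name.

STATUS = TAG Add3

  c1: issue SUB r4<-Add1  regs: r0:8,r1:7,r2:3,r3:6,r4:Add1,r5:4
  c2: issue MUL r5<-Mul1  regs: r0:8,r1:7,r2:3,r3:6,r4:Add1,r5:Mul1
  c3: issue MUL r2<-Mul2  regs: r0:8,r1:7,r2:Mul2,r3:6,r4:Add1,r5:Mul1
  c4: CDB Add1=-2; issue SUB r1<-Add1  regs: r0:8,r1:Add1,r2:Mul2,r3:6,r4:-2,r5:Mul1
  c5: stall  regs: r0:8,r1:Add1,r2:Mul2,r3:6,r4:-2,r5:Mul1
  c6: CDB Mul1=48; issue MUL r4<-Mul1  regs: r0:8,r1:Add1,r2:Mul2,r3:6,r4:Mul1,r5:48
  c7: CDB Mul2=21; issue SUB r1<-Add2  regs: r0:8,r1:Add2,r2:21,r3:6,r4:Mul1,r5:48
  c8: issue SUB r0<-Add3  regs: r0:Add3,r1:Add2,r2:21,r3:6,r4:Mul1,r5:48
  c9: -  regs: r0:Add3,r1:Add2,r2:21,r3:6,r4:Mul1,r5:48
  c10: CDB Add1=-15  regs: r0:Add3,r1:Add2,r2:21,r3:6,r4:Mul1,r5:48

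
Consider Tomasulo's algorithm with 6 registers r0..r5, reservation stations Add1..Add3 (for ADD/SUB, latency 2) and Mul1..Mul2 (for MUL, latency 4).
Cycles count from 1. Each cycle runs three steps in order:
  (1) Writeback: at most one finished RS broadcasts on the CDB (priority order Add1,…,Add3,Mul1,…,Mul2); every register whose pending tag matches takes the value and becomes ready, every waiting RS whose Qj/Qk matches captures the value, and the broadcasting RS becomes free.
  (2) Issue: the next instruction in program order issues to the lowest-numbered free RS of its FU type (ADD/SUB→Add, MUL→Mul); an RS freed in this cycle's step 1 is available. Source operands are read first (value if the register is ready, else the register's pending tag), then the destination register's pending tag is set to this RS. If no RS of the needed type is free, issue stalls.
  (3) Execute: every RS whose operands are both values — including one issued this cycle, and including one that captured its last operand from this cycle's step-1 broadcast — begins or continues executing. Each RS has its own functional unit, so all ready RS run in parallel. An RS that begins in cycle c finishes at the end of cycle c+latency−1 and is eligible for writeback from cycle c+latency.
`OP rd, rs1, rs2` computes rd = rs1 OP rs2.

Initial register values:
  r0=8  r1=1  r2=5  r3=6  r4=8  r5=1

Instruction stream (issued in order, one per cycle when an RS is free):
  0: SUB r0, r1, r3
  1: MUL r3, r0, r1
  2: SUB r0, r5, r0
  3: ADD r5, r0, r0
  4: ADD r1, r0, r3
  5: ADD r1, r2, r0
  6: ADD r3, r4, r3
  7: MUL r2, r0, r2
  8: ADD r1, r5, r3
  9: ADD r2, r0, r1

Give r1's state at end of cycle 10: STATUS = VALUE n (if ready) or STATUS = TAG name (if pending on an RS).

STATUS = TAG Add3

c1: issue SUB r0<-Add1 | r0:Add1,r1:1,r2:5,r3:6,r4:8,r5:1
c2: issue MUL r3<-Mul1 | r0:Add1,r1:1,r2:5,r3:Mul1,r4:8,r5:1
c3: CDB Add1=-5; issue SUB r0<-Add1 | r0:Add1,r1:1,r2:5,r3:Mul1,r4:8,r5:1
c4: issue ADD r5<-Add2 | r0:Add1,r1:1,r2:5,r3:Mul1,r4:8,r5:Add2
c5: CDB Add1=6; issue ADD r1<-Add1 | r0:6,r1:Add1,r2:5,r3:Mul1,r4:8,r5:Add2
c6: issue ADD r1<-Add3 | r0:6,r1:Add3,r2:5,r3:Mul1,r4:8,r5:Add2
c7: CDB Add2=12; issue ADD r3<-Add2 | r0:6,r1:Add3,r2:5,r3:Add2,r4:8,r5:12
c8: CDB Add3=11; issue MUL r2<-Mul2 | r0:6,r1:11,r2:Mul2,r3:Add2,r4:8,r5:12
c9: CDB Mul1=-5; issue ADD r1<-Add3 | r0:6,r1:Add3,r2:Mul2,r3:Add2,r4:8,r5:12
c10: stall | r0:6,r1:Add3,r2:Mul2,r3:Add2,r4:8,r5:12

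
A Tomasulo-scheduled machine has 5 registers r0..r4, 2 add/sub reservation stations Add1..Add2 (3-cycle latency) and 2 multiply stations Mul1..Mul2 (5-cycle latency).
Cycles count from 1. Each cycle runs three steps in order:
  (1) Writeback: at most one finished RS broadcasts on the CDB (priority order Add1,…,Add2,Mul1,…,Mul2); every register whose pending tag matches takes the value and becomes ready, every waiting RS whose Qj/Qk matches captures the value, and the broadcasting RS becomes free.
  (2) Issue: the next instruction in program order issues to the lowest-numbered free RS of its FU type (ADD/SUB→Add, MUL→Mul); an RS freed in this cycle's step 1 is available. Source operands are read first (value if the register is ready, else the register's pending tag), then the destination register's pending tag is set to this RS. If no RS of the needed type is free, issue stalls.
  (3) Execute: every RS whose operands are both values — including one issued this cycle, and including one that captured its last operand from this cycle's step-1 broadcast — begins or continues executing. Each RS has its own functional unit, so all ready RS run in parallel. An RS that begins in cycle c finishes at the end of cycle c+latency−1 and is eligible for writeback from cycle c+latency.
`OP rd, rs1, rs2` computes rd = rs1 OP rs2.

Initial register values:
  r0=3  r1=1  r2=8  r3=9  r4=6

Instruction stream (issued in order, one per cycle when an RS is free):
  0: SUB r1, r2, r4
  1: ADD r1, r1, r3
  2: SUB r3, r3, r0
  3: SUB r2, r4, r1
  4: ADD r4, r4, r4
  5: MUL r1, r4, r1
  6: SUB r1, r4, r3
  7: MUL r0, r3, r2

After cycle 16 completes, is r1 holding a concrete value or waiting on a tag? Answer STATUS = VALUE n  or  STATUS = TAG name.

STATUS = VALUE 6

  c1: issue SUB r1<-Add1  regs: r0:3,r1:Add1,r2:8,r3:9,r4:6
  c2: issue ADD r1<-Add2  regs: r0:3,r1:Add2,r2:8,r3:9,r4:6
  c3: stall  regs: r0:3,r1:Add2,r2:8,r3:9,r4:6
  c4: CDB Add1=2; issue SUB r3<-Add1  regs: r0:3,r1:Add2,r2:8,r3:Add1,r4:6
  c5: stall  regs: r0:3,r1:Add2,r2:8,r3:Add1,r4:6
  c6: stall  regs: r0:3,r1:Add2,r2:8,r3:Add1,r4:6
  c7: CDB Add1=6; issue SUB r2<-Add1  regs: r0:3,r1:Add2,r2:Add1,r3:6,r4:6
  c8: CDB Add2=11; issue ADD r4<-Add2  regs: r0:3,r1:11,r2:Add1,r3:6,r4:Add2
  c9: issue MUL r1<-Mul1  regs: r0:3,r1:Mul1,r2:Add1,r3:6,r4:Add2
  c10: stall  regs: r0:3,r1:Mul1,r2:Add1,r3:6,r4:Add2
  c11: CDB Add1=-5; issue SUB r1<-Add1  regs: r0:3,r1:Add1,r2:-5,r3:6,r4:Add2
  c12: CDB Add2=12; issue MUL r0<-Mul2  regs: r0:Mul2,r1:Add1,r2:-5,r3:6,r4:12
  c13: -  regs: r0:Mul2,r1:Add1,r2:-5,r3:6,r4:12
  c14: -  regs: r0:Mul2,r1:Add1,r2:-5,r3:6,r4:12
  c15: CDB Add1=6  regs: r0:Mul2,r1:6,r2:-5,r3:6,r4:12
  c16: -  regs: r0:Mul2,r1:6,r2:-5,r3:6,r4:12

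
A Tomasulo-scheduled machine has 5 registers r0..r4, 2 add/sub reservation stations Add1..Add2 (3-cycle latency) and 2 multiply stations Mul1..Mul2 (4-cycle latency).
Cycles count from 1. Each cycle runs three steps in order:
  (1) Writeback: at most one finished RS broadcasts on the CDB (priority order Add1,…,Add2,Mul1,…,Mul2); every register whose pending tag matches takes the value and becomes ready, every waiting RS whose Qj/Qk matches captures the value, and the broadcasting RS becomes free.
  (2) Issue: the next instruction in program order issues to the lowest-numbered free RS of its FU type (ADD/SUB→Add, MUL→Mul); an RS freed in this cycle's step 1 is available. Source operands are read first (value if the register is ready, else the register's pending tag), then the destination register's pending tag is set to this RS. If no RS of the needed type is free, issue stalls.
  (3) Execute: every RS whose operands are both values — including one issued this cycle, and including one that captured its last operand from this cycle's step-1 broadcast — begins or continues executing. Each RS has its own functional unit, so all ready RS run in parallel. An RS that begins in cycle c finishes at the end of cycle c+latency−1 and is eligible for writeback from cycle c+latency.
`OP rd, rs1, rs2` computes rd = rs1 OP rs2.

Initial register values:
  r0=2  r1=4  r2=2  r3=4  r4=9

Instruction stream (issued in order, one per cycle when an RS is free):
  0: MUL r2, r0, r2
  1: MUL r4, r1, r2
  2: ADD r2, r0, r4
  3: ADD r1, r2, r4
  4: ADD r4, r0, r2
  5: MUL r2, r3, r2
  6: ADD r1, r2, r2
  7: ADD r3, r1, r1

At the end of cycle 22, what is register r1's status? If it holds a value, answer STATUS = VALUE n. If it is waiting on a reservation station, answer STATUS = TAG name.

c1: issue MUL r2<-Mul1 | r0:2,r1:4,r2:Mul1,r3:4,r4:9
c2: issue MUL r4<-Mul2 | r0:2,r1:4,r2:Mul1,r3:4,r4:Mul2
c3: issue ADD r2<-Add1 | r0:2,r1:4,r2:Add1,r3:4,r4:Mul2
c4: issue ADD r1<-Add2 | r0:2,r1:Add2,r2:Add1,r3:4,r4:Mul2
c5: CDB Mul1=4; stall | r0:2,r1:Add2,r2:Add1,r3:4,r4:Mul2
c6: stall | r0:2,r1:Add2,r2:Add1,r3:4,r4:Mul2
c7: stall | r0:2,r1:Add2,r2:Add1,r3:4,r4:Mul2
c8: stall | r0:2,r1:Add2,r2:Add1,r3:4,r4:Mul2
c9: CDB Mul2=16; stall | r0:2,r1:Add2,r2:Add1,r3:4,r4:16
c10: stall | r0:2,r1:Add2,r2:Add1,r3:4,r4:16
c11: stall | r0:2,r1:Add2,r2:Add1,r3:4,r4:16
c12: CDB Add1=18; issue ADD r4<-Add1 | r0:2,r1:Add2,r2:18,r3:4,r4:Add1
c13: issue MUL r2<-Mul1 | r0:2,r1:Add2,r2:Mul1,r3:4,r4:Add1
c14: stall | r0:2,r1:Add2,r2:Mul1,r3:4,r4:Add1
c15: CDB Add1=20; issue ADD r1<-Add1 | r0:2,r1:Add1,r2:Mul1,r3:4,r4:20
c16: CDB Add2=34; issue ADD r3<-Add2 | r0:2,r1:Add1,r2:Mul1,r3:Add2,r4:20
c17: CDB Mul1=72 | r0:2,r1:Add1,r2:72,r3:Add2,r4:20
c18: - | r0:2,r1:Add1,r2:72,r3:Add2,r4:20
c19: - | r0:2,r1:Add1,r2:72,r3:Add2,r4:20
c20: CDB Add1=144 | r0:2,r1:144,r2:72,r3:Add2,r4:20
c21: - | r0:2,r1:144,r2:72,r3:Add2,r4:20
c22: - | r0:2,r1:144,r2:72,r3:Add2,r4:20

STATUS = VALUE 144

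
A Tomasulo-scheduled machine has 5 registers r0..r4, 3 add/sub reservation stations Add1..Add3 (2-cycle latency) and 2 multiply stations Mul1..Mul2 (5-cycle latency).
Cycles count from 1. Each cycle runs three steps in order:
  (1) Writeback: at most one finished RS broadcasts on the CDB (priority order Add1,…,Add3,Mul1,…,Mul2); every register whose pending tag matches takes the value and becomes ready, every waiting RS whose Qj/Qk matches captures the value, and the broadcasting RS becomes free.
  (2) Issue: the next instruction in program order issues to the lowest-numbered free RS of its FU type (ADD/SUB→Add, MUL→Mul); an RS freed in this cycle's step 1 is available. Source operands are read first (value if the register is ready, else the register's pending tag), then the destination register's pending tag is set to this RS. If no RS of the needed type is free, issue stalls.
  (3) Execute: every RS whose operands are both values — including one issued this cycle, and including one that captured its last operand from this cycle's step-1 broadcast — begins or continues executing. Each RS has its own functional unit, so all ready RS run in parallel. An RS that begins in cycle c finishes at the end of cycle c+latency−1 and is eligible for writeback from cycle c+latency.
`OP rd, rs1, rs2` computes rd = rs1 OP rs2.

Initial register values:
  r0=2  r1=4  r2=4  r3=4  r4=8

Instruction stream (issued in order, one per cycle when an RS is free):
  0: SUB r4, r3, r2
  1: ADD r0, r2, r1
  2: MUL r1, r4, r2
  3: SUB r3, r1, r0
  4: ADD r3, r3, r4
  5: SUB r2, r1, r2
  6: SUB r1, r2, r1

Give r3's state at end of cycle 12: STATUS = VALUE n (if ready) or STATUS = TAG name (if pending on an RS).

STATUS = VALUE -8

c1: issue SUB r4<-Add1 | r0:2,r1:4,r2:4,r3:4,r4:Add1
c2: issue ADD r0<-Add2 | r0:Add2,r1:4,r2:4,r3:4,r4:Add1
c3: CDB Add1=0; issue MUL r1<-Mul1 | r0:Add2,r1:Mul1,r2:4,r3:4,r4:0
c4: CDB Add2=8; issue SUB r3<-Add1 | r0:8,r1:Mul1,r2:4,r3:Add1,r4:0
c5: issue ADD r3<-Add2 | r0:8,r1:Mul1,r2:4,r3:Add2,r4:0
c6: issue SUB r2<-Add3 | r0:8,r1:Mul1,r2:Add3,r3:Add2,r4:0
c7: stall | r0:8,r1:Mul1,r2:Add3,r3:Add2,r4:0
c8: CDB Mul1=0; stall | r0:8,r1:0,r2:Add3,r3:Add2,r4:0
c9: stall | r0:8,r1:0,r2:Add3,r3:Add2,r4:0
c10: CDB Add1=-8; issue SUB r1<-Add1 | r0:8,r1:Add1,r2:Add3,r3:Add2,r4:0
c11: CDB Add3=-4 | r0:8,r1:Add1,r2:-4,r3:Add2,r4:0
c12: CDB Add2=-8 | r0:8,r1:Add1,r2:-4,r3:-8,r4:0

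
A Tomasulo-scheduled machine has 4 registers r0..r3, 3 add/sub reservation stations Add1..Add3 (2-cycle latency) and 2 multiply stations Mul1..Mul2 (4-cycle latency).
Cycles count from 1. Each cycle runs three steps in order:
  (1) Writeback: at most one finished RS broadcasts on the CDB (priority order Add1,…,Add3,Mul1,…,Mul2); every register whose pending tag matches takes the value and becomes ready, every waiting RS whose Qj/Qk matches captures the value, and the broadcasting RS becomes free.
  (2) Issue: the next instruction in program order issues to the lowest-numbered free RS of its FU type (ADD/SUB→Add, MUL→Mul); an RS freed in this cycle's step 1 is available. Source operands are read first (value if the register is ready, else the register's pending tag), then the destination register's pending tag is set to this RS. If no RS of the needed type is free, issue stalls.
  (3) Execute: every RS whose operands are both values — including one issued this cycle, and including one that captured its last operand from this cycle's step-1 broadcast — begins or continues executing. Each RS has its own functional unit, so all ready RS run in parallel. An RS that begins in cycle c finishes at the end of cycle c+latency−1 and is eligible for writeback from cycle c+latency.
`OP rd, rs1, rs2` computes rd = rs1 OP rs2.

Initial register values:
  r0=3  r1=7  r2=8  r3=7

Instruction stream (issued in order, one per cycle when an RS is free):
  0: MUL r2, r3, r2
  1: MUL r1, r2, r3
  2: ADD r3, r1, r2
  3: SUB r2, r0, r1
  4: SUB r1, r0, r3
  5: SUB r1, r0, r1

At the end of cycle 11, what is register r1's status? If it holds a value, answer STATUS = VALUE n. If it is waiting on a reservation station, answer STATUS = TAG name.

c1: issue MUL r2<-Mul1 | r0:3,r1:7,r2:Mul1,r3:7
c2: issue MUL r1<-Mul2 | r0:3,r1:Mul2,r2:Mul1,r3:7
c3: issue ADD r3<-Add1 | r0:3,r1:Mul2,r2:Mul1,r3:Add1
c4: issue SUB r2<-Add2 | r0:3,r1:Mul2,r2:Add2,r3:Add1
c5: CDB Mul1=56; issue SUB r1<-Add3 | r0:3,r1:Add3,r2:Add2,r3:Add1
c6: stall | r0:3,r1:Add3,r2:Add2,r3:Add1
c7: stall | r0:3,r1:Add3,r2:Add2,r3:Add1
c8: stall | r0:3,r1:Add3,r2:Add2,r3:Add1
c9: CDB Mul2=392; stall | r0:3,r1:Add3,r2:Add2,r3:Add1
c10: stall | r0:3,r1:Add3,r2:Add2,r3:Add1
c11: CDB Add1=448; issue SUB r1<-Add1 | r0:3,r1:Add1,r2:Add2,r3:448

STATUS = TAG Add1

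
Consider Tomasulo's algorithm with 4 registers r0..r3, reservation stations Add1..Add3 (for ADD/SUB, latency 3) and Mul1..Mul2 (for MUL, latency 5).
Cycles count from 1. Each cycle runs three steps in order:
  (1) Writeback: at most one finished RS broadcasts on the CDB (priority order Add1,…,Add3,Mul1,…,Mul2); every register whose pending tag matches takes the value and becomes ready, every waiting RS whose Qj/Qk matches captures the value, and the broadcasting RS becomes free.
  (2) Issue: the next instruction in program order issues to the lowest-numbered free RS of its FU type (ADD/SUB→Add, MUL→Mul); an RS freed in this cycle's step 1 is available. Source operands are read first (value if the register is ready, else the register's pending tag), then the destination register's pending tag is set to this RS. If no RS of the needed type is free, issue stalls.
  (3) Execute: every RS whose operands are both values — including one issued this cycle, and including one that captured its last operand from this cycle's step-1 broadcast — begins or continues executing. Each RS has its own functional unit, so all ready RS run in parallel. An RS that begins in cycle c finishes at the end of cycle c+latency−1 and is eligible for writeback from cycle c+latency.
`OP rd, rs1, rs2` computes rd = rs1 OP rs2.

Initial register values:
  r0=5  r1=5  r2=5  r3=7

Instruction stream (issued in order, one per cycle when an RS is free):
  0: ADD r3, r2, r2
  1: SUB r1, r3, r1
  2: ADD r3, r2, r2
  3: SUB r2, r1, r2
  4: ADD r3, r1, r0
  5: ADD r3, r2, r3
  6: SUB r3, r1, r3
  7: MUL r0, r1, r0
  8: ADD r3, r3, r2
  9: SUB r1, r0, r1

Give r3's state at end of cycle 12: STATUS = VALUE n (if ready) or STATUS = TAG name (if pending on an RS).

c1: issue ADD r3<-Add1 | r0:5,r1:5,r2:5,r3:Add1
c2: issue SUB r1<-Add2 | r0:5,r1:Add2,r2:5,r3:Add1
c3: issue ADD r3<-Add3 | r0:5,r1:Add2,r2:5,r3:Add3
c4: CDB Add1=10; issue SUB r2<-Add1 | r0:5,r1:Add2,r2:Add1,r3:Add3
c5: stall | r0:5,r1:Add2,r2:Add1,r3:Add3
c6: CDB Add3=10; issue ADD r3<-Add3 | r0:5,r1:Add2,r2:Add1,r3:Add3
c7: CDB Add2=5; issue ADD r3<-Add2 | r0:5,r1:5,r2:Add1,r3:Add2
c8: stall | r0:5,r1:5,r2:Add1,r3:Add2
c9: stall | r0:5,r1:5,r2:Add1,r3:Add2
c10: CDB Add1=0; issue SUB r3<-Add1 | r0:5,r1:5,r2:0,r3:Add1
c11: CDB Add3=10; issue MUL r0<-Mul1 | r0:Mul1,r1:5,r2:0,r3:Add1
c12: issue ADD r3<-Add3 | r0:Mul1,r1:5,r2:0,r3:Add3

STATUS = TAG Add3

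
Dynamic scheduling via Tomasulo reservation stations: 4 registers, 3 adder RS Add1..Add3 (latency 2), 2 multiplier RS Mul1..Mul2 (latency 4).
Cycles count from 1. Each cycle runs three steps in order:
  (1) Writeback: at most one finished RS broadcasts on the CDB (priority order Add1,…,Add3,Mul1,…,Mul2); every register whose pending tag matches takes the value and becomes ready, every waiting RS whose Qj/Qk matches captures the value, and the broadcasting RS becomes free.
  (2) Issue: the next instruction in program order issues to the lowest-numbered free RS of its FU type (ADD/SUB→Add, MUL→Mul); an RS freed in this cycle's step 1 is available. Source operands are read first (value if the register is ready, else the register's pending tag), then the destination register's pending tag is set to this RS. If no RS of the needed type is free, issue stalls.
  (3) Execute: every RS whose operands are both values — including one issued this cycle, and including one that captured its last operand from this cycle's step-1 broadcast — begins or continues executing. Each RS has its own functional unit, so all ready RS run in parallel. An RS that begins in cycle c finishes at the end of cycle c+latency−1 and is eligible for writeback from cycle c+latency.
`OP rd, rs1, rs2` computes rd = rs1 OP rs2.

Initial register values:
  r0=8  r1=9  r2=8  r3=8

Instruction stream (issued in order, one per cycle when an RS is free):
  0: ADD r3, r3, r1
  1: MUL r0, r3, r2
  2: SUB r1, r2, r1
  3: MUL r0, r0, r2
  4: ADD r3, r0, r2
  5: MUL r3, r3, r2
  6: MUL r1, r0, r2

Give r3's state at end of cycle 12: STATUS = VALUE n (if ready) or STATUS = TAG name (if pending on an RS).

STATUS = TAG Mul1

  c1: issue ADD r3<-Add1  regs: r0:8,r1:9,r2:8,r3:Add1
  c2: issue MUL r0<-Mul1  regs: r0:Mul1,r1:9,r2:8,r3:Add1
  c3: CDB Add1=17; issue SUB r1<-Add1  regs: r0:Mul1,r1:Add1,r2:8,r3:17
  c4: issue MUL r0<-Mul2  regs: r0:Mul2,r1:Add1,r2:8,r3:17
  c5: CDB Add1=-1; issue ADD r3<-Add1  regs: r0:Mul2,r1:-1,r2:8,r3:Add1
  c6: stall  regs: r0:Mul2,r1:-1,r2:8,r3:Add1
  c7: CDB Mul1=136; issue MUL r3<-Mul1  regs: r0:Mul2,r1:-1,r2:8,r3:Mul1
  c8: stall  regs: r0:Mul2,r1:-1,r2:8,r3:Mul1
  c9: stall  regs: r0:Mul2,r1:-1,r2:8,r3:Mul1
  c10: stall  regs: r0:Mul2,r1:-1,r2:8,r3:Mul1
  c11: CDB Mul2=1088; issue MUL r1<-Mul2  regs: r0:1088,r1:Mul2,r2:8,r3:Mul1
  c12: -  regs: r0:1088,r1:Mul2,r2:8,r3:Mul1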